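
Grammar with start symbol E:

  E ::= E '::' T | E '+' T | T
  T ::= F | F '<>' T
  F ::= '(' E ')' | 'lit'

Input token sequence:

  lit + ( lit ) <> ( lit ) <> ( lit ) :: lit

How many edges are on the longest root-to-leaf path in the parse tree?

[E [E [E [T [F lit]]] + [T [F ( [E [T [F lit]]] )] <> [T [F ( [E [T [F lit]]] )] <> [T [F ( [E [T [F lit]]] )]]]]] :: [T [F lit]]]

9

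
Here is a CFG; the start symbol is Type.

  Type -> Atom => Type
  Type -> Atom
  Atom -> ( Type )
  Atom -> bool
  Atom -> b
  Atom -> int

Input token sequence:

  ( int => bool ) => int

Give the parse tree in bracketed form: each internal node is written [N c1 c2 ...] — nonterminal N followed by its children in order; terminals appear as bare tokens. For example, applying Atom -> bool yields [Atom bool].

Type
Atom => Type
( Type ) => Type
( Atom => Type ) => Type
( int => Type ) => Type
( int => Atom ) => Type
( int => bool ) => Type
( int => bool ) => Atom
( int => bool ) => int

[Type [Atom ( [Type [Atom int] => [Type [Atom bool]]] )] => [Type [Atom int]]]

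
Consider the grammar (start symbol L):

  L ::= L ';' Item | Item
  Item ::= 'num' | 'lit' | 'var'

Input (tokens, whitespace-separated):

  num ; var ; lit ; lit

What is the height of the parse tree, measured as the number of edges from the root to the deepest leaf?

[L [L [L [L [Item num]] ; [Item var]] ; [Item lit]] ; [Item lit]]

5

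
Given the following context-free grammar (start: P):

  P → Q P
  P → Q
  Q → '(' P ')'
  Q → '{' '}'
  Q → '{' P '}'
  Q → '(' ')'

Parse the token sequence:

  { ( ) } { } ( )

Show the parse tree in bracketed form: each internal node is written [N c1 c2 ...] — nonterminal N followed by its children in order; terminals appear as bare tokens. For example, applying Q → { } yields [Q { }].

[P [Q { [P [Q ( )]] }] [P [Q { }] [P [Q ( )]]]]

P
Q P
{ P } P
{ Q } P
{ ( ) } P
{ ( ) } Q P
{ ( ) } { } P
{ ( ) } { } Q
{ ( ) } { } ( )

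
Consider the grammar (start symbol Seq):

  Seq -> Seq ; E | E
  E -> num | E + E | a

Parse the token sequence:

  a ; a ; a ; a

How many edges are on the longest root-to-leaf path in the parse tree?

[Seq [Seq [Seq [Seq [E a]] ; [E a]] ; [E a]] ; [E a]]

5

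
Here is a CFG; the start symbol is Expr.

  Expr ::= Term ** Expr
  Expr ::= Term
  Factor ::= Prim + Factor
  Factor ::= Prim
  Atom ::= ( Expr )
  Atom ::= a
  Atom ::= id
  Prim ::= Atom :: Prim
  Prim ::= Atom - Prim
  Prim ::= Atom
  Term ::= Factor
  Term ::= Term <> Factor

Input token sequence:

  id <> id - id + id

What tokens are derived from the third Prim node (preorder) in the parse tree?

[Expr [Term [Term [Factor [Prim [Atom id]]]] <> [Factor [Prim [Atom id] - [Prim [Atom id]]] + [Factor [Prim [Atom id]]]]]]

id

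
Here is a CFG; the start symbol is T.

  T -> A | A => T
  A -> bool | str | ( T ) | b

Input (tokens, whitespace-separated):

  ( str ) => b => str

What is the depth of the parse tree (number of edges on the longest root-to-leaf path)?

4

[T [A ( [T [A str]] )] => [T [A b] => [T [A str]]]]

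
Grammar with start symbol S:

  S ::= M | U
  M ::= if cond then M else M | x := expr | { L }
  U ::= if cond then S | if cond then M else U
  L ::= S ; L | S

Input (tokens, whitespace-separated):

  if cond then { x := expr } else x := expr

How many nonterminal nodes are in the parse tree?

7

[S [M if cond then [M { [L [S [M x := expr]]] }] else [M x := expr]]]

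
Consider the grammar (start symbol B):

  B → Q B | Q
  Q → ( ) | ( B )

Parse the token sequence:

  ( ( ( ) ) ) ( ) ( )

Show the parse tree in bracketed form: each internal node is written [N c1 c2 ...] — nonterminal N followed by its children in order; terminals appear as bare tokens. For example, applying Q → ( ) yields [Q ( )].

[B [Q ( [B [Q ( [B [Q ( )]] )]] )] [B [Q ( )] [B [Q ( )]]]]

B
Q B
( B ) B
( Q ) B
( ( B ) ) B
( ( Q ) ) B
( ( ( ) ) ) B
( ( ( ) ) ) Q B
( ( ( ) ) ) ( ) B
( ( ( ) ) ) ( ) Q
( ( ( ) ) ) ( ) ( )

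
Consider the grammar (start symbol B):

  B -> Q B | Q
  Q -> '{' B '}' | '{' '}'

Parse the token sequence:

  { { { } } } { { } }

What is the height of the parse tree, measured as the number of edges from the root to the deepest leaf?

6

[B [Q { [B [Q { [B [Q { }]] }]] }] [B [Q { [B [Q { }]] }]]]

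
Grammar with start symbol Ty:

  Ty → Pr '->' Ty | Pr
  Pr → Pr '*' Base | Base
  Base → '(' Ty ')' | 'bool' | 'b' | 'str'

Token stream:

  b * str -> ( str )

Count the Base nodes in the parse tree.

4

[Ty [Pr [Pr [Base b]] * [Base str]] -> [Ty [Pr [Base ( [Ty [Pr [Base str]]] )]]]]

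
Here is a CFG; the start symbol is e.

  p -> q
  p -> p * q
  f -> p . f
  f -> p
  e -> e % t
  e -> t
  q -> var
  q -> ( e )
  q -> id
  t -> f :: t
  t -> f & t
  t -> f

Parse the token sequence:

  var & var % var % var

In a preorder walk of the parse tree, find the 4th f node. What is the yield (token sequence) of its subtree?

var

[e [e [e [t [f [p [q var]]] & [t [f [p [q var]]]]]] % [t [f [p [q var]]]]] % [t [f [p [q var]]]]]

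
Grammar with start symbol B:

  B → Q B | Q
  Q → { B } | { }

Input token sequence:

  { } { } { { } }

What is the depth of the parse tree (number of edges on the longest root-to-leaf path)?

6

[B [Q { }] [B [Q { }] [B [Q { [B [Q { }]] }]]]]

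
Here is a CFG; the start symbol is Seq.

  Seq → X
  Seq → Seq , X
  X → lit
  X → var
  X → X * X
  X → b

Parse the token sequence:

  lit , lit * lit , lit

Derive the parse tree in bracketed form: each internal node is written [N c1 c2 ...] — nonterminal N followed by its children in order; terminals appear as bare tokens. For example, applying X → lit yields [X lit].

[Seq [Seq [Seq [X lit]] , [X [X lit] * [X lit]]] , [X lit]]

Seq
Seq , X
Seq , X , X
X , X , X
lit , X , X
lit , X * X , X
lit , lit * X , X
lit , lit * lit , X
lit , lit * lit , lit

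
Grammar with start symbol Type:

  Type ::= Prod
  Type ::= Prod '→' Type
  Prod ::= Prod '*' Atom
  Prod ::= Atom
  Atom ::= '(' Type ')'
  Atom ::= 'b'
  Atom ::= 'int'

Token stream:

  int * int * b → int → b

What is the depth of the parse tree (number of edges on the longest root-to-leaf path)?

5

[Type [Prod [Prod [Prod [Atom int]] * [Atom int]] * [Atom b]] → [Type [Prod [Atom int]] → [Type [Prod [Atom b]]]]]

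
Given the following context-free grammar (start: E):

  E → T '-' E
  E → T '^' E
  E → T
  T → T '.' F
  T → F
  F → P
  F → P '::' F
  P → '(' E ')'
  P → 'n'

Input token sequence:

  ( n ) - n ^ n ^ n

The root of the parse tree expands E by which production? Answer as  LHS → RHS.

E → T '-' E

[E [T [F [P ( [E [T [F [P n]]]] )]]] - [E [T [F [P n]]] ^ [E [T [F [P n]]] ^ [E [T [F [P n]]]]]]]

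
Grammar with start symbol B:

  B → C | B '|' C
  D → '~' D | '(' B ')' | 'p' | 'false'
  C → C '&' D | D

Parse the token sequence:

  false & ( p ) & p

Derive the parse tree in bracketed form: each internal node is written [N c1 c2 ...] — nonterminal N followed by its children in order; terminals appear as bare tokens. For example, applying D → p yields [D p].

[B [C [C [C [D false]] & [D ( [B [C [D p]]] )]] & [D p]]]

B
C
C & D
C & D & D
D & D & D
false & D & D
false & ( B ) & D
false & ( C ) & D
false & ( D ) & D
false & ( p ) & D
false & ( p ) & p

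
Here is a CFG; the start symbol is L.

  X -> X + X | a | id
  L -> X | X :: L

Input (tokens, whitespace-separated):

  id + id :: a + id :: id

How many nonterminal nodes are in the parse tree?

[L [X [X id] + [X id]] :: [L [X [X a] + [X id]] :: [L [X id]]]]

10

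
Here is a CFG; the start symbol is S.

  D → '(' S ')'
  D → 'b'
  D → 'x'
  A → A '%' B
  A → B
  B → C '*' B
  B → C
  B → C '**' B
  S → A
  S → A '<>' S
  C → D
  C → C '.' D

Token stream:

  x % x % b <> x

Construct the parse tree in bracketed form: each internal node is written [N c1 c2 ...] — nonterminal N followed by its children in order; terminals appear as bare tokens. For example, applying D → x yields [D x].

S
A <> S
A % B <> S
A % B % B <> S
B % B % B <> S
C % B % B <> S
D % B % B <> S
x % B % B <> S
x % C % B <> S
x % D % B <> S
x % x % B <> S
x % x % C <> S
x % x % D <> S
x % x % b <> S
x % x % b <> A
x % x % b <> B
x % x % b <> C
x % x % b <> D
x % x % b <> x

[S [A [A [A [B [C [D x]]]] % [B [C [D x]]]] % [B [C [D b]]]] <> [S [A [B [C [D x]]]]]]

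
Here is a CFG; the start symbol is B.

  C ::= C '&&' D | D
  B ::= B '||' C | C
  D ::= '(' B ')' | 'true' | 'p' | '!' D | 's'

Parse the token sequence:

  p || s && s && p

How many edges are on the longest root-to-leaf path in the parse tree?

5

[B [B [C [D p]]] || [C [C [C [D s]] && [D s]] && [D p]]]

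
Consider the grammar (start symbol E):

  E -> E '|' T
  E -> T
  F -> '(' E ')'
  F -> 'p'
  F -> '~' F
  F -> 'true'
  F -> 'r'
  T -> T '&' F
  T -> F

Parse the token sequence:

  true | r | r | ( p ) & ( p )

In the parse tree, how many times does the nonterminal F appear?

[E [E [E [E [T [F true]]] | [T [F r]]] | [T [F r]]] | [T [T [F ( [E [T [F p]]] )]] & [F ( [E [T [F p]]] )]]]

7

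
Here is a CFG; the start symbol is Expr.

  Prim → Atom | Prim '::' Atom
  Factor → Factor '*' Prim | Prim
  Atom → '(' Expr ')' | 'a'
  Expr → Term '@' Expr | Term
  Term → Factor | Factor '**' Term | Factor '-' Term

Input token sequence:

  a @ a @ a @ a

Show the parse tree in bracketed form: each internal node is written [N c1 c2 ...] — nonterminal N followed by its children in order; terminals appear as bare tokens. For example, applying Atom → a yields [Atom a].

[Expr [Term [Factor [Prim [Atom a]]]] @ [Expr [Term [Factor [Prim [Atom a]]]] @ [Expr [Term [Factor [Prim [Atom a]]]] @ [Expr [Term [Factor [Prim [Atom a]]]]]]]]

Expr
Term @ Expr
Factor @ Expr
Prim @ Expr
Atom @ Expr
a @ Expr
a @ Term @ Expr
a @ Factor @ Expr
a @ Prim @ Expr
a @ Atom @ Expr
a @ a @ Expr
a @ a @ Term @ Expr
a @ a @ Factor @ Expr
a @ a @ Prim @ Expr
a @ a @ Atom @ Expr
a @ a @ a @ Expr
a @ a @ a @ Term
a @ a @ a @ Factor
a @ a @ a @ Prim
a @ a @ a @ Atom
a @ a @ a @ a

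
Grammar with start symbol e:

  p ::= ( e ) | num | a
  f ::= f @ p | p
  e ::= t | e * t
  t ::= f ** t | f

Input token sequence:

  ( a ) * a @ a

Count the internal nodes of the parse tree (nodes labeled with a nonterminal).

14

[e [e [t [f [p ( [e [t [f [p a]]]] )]]]] * [t [f [f [p a]] @ [p a]]]]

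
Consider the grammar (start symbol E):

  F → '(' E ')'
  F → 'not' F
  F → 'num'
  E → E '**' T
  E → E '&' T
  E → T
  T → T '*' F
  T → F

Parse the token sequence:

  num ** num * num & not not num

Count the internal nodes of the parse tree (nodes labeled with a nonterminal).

13

[E [E [E [T [F num]]] ** [T [T [F num]] * [F num]]] & [T [F not [F not [F num]]]]]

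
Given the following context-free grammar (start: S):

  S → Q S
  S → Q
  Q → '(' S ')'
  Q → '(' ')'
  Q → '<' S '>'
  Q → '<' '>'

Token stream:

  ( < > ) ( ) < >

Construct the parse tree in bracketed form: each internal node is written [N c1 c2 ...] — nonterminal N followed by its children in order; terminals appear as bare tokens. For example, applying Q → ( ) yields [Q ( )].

[S [Q ( [S [Q < >]] )] [S [Q ( )] [S [Q < >]]]]

S
Q S
( S ) S
( Q ) S
( < > ) S
( < > ) Q S
( < > ) ( ) S
( < > ) ( ) Q
( < > ) ( ) < >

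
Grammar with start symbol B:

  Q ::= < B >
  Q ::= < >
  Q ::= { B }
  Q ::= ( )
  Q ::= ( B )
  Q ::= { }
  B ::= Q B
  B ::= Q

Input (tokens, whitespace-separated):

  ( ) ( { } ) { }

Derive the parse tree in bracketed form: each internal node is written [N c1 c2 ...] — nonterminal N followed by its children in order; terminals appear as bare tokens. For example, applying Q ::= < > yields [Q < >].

[B [Q ( )] [B [Q ( [B [Q { }]] )] [B [Q { }]]]]

B
Q B
( ) B
( ) Q B
( ) ( B ) B
( ) ( Q ) B
( ) ( { } ) B
( ) ( { } ) Q
( ) ( { } ) { }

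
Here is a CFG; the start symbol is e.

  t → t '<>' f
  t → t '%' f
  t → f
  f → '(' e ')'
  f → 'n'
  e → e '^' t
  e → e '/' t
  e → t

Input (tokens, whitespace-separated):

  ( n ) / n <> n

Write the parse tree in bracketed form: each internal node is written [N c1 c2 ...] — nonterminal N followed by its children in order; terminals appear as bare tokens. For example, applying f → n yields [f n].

[e [e [t [f ( [e [t [f n]]] )]]] / [t [t [f n]] <> [f n]]]

e
e / t
t / t
f / t
( e ) / t
( t ) / t
( f ) / t
( n ) / t
( n ) / t <> f
( n ) / f <> f
( n ) / n <> f
( n ) / n <> n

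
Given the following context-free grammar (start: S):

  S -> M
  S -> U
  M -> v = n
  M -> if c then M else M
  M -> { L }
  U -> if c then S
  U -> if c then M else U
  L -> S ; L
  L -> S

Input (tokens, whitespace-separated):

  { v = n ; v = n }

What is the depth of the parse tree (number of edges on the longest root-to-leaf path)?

[S [M { [L [S [M v = n]] ; [L [S [M v = n]]]] }]]

6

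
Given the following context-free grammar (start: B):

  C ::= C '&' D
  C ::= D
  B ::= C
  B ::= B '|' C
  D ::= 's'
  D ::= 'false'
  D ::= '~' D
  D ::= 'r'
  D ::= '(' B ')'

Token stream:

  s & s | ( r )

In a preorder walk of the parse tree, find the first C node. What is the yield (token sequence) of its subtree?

s & s

[B [B [C [C [D s]] & [D s]]] | [C [D ( [B [C [D r]]] )]]]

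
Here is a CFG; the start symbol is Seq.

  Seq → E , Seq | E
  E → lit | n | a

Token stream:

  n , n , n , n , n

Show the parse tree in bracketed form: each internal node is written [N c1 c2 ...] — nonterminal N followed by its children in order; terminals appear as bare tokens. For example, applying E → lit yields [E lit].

[Seq [E n] , [Seq [E n] , [Seq [E n] , [Seq [E n] , [Seq [E n]]]]]]

Seq
E , Seq
n , Seq
n , E , Seq
n , n , Seq
n , n , E , Seq
n , n , n , Seq
n , n , n , E , Seq
n , n , n , n , Seq
n , n , n , n , E
n , n , n , n , n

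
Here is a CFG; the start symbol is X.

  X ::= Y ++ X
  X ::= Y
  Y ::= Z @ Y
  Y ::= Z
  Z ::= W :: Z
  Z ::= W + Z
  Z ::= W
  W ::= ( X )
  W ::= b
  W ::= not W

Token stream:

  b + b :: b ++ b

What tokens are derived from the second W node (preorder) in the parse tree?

[X [Y [Z [W b] + [Z [W b] :: [Z [W b]]]]] ++ [X [Y [Z [W b]]]]]

b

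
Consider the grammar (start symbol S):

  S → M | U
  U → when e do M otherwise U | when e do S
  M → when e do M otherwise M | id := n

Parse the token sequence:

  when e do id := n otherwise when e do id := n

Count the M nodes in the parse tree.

2

[S [U when e do [M id := n] otherwise [U when e do [S [M id := n]]]]]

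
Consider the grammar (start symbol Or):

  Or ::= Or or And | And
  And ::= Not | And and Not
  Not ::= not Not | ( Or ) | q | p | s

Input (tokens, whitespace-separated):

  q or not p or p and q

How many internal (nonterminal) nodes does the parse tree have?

[Or [Or [Or [And [Not q]]] or [And [Not not [Not p]]]] or [And [And [Not p]] and [Not q]]]

12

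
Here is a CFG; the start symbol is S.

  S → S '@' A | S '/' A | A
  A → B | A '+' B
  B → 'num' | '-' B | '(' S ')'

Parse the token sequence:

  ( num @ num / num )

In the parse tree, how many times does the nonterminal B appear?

[S [A [B ( [S [S [S [A [B num]]] @ [A [B num]]] / [A [B num]]] )]]]

4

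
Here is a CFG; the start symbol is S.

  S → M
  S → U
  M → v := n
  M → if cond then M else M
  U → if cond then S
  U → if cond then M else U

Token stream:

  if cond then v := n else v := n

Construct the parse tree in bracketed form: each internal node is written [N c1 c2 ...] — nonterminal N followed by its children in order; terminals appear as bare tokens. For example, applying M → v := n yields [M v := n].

S
M
if cond then M else M
if cond then v := n else M
if cond then v := n else v := n

[S [M if cond then [M v := n] else [M v := n]]]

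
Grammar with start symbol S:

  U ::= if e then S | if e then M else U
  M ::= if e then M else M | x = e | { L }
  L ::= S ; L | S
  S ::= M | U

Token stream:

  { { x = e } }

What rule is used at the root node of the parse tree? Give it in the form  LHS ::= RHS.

S ::= M

[S [M { [L [S [M { [L [S [M x = e]]] }]]] }]]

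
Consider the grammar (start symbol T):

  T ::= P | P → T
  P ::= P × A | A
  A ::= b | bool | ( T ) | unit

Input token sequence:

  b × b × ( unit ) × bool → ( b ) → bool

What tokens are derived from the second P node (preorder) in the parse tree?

[T [P [P [P [P [A b]] × [A b]] × [A ( [T [P [A unit]]] )]] × [A bool]] → [T [P [A ( [T [P [A b]]] )]] → [T [P [A bool]]]]]

b × b × ( unit )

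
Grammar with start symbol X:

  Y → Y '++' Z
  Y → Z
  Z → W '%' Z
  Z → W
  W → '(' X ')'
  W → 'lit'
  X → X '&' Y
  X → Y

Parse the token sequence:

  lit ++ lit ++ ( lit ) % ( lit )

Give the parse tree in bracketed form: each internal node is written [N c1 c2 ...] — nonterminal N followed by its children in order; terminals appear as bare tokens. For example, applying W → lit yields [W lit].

[X [Y [Y [Y [Z [W lit]]] ++ [Z [W lit]]] ++ [Z [W ( [X [Y [Z [W lit]]]] )] % [Z [W ( [X [Y [Z [W lit]]]] )]]]]]

X
Y
Y ++ Z
Y ++ Z ++ Z
Z ++ Z ++ Z
W ++ Z ++ Z
lit ++ Z ++ Z
lit ++ W ++ Z
lit ++ lit ++ Z
lit ++ lit ++ W % Z
lit ++ lit ++ ( X ) % Z
lit ++ lit ++ ( Y ) % Z
lit ++ lit ++ ( Z ) % Z
lit ++ lit ++ ( W ) % Z
lit ++ lit ++ ( lit ) % Z
lit ++ lit ++ ( lit ) % W
lit ++ lit ++ ( lit ) % ( X )
lit ++ lit ++ ( lit ) % ( Y )
lit ++ lit ++ ( lit ) % ( Z )
lit ++ lit ++ ( lit ) % ( W )
lit ++ lit ++ ( lit ) % ( lit )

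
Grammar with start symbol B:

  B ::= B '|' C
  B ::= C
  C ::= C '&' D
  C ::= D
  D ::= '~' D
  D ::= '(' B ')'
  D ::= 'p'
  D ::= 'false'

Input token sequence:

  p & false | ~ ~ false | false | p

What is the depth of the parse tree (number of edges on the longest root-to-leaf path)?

[B [B [B [B [C [C [D p]] & [D false]]] | [C [D ~ [D ~ [D false]]]]] | [C [D false]]] | [C [D p]]]

7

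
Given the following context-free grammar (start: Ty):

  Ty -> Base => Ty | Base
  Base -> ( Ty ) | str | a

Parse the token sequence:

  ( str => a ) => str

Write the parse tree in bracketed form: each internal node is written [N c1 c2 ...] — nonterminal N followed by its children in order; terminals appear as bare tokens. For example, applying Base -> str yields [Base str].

[Ty [Base ( [Ty [Base str] => [Ty [Base a]]] )] => [Ty [Base str]]]

Ty
Base => Ty
( Ty ) => Ty
( Base => Ty ) => Ty
( str => Ty ) => Ty
( str => Base ) => Ty
( str => a ) => Ty
( str => a ) => Base
( str => a ) => str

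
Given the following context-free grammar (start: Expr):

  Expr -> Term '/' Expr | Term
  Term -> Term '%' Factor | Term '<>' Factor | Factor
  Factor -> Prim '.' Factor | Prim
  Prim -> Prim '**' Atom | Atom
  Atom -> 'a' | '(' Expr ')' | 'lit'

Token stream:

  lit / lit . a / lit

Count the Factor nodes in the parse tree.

[Expr [Term [Factor [Prim [Atom lit]]]] / [Expr [Term [Factor [Prim [Atom lit]] . [Factor [Prim [Atom a]]]]] / [Expr [Term [Factor [Prim [Atom lit]]]]]]]

4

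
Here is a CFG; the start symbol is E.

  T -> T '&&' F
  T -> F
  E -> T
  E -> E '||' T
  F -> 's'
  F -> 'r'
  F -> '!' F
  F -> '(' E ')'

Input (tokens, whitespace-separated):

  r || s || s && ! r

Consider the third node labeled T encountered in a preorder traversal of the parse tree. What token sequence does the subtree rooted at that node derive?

[E [E [E [T [F r]]] || [T [F s]]] || [T [T [F s]] && [F ! [F r]]]]

s && ! r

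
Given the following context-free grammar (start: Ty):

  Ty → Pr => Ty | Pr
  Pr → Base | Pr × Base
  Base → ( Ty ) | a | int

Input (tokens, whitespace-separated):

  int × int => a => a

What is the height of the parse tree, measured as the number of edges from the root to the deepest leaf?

5

[Ty [Pr [Pr [Base int]] × [Base int]] => [Ty [Pr [Base a]] => [Ty [Pr [Base a]]]]]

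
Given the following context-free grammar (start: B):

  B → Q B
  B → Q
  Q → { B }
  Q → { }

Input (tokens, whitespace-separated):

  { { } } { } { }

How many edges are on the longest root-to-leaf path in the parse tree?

4

[B [Q { [B [Q { }]] }] [B [Q { }] [B [Q { }]]]]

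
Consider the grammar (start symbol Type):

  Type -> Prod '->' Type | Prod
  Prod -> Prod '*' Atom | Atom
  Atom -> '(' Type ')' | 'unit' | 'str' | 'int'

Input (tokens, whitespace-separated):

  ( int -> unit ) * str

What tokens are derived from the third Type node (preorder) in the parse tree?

[Type [Prod [Prod [Atom ( [Type [Prod [Atom int]] -> [Type [Prod [Atom unit]]]] )]] * [Atom str]]]

unit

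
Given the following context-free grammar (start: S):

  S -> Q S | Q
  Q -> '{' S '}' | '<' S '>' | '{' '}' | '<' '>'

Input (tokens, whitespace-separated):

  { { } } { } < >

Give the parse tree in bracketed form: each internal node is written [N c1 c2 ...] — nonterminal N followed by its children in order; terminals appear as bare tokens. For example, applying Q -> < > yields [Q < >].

S
Q S
{ S } S
{ Q } S
{ { } } S
{ { } } Q S
{ { } } { } S
{ { } } { } Q
{ { } } { } < >

[S [Q { [S [Q { }]] }] [S [Q { }] [S [Q < >]]]]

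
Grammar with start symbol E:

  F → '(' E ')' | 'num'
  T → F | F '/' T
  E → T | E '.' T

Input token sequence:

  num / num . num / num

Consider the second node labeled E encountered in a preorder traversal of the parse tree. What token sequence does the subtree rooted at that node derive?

num / num

[E [E [T [F num] / [T [F num]]]] . [T [F num] / [T [F num]]]]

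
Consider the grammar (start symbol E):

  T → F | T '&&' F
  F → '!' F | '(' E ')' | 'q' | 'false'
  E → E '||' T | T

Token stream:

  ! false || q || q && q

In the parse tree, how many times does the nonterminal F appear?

5

[E [E [E [T [F ! [F false]]]] || [T [F q]]] || [T [T [F q]] && [F q]]]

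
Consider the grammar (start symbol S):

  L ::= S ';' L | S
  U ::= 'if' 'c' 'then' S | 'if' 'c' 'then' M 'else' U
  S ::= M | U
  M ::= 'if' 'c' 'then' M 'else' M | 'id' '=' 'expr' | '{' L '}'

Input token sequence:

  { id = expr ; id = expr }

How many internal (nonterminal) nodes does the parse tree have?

8

[S [M { [L [S [M id = expr]] ; [L [S [M id = expr]]]] }]]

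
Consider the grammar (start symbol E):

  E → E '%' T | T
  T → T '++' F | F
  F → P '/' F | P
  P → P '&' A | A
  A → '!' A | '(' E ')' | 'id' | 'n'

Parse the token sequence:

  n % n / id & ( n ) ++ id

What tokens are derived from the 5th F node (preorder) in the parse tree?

id

[E [E [T [F [P [A n]]]]] % [T [T [F [P [A n]] / [F [P [P [A id]] & [A ( [E [T [F [P [A n]]]]] )]]]]] ++ [F [P [A id]]]]]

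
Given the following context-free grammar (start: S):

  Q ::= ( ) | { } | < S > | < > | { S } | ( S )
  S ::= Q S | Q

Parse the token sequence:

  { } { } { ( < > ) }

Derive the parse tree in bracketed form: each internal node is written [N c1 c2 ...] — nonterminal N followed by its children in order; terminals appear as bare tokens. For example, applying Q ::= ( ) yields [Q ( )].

[S [Q { }] [S [Q { }] [S [Q { [S [Q ( [S [Q < >]] )]] }]]]]

S
Q S
{ } S
{ } Q S
{ } { } S
{ } { } Q
{ } { } { S }
{ } { } { Q }
{ } { } { ( S ) }
{ } { } { ( Q ) }
{ } { } { ( < > ) }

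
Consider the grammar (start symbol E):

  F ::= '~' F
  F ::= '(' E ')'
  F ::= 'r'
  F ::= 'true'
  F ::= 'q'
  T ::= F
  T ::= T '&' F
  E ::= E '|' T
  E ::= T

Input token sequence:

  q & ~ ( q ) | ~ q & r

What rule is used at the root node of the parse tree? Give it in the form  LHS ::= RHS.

[E [E [T [T [F q]] & [F ~ [F ( [E [T [F q]]] )]]]] | [T [T [F ~ [F q]]] & [F r]]]

E ::= E '|' T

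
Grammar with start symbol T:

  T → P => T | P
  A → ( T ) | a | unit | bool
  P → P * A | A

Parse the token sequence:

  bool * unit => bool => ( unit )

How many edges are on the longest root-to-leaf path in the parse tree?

[T [P [P [A bool]] * [A unit]] => [T [P [A bool]] => [T [P [A ( [T [P [A unit]]] )]]]]]

8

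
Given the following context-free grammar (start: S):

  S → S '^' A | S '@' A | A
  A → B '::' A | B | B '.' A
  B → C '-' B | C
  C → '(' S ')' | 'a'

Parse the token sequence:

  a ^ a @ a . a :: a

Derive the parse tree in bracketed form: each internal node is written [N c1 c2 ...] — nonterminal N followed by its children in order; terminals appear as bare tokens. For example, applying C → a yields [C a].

[S [S [S [A [B [C a]]]] ^ [A [B [C a]]]] @ [A [B [C a]] . [A [B [C a]] :: [A [B [C a]]]]]]

S
S @ A
S ^ A @ A
A ^ A @ A
B ^ A @ A
C ^ A @ A
a ^ A @ A
a ^ B @ A
a ^ C @ A
a ^ a @ A
a ^ a @ B . A
a ^ a @ C . A
a ^ a @ a . A
a ^ a @ a . B :: A
a ^ a @ a . C :: A
a ^ a @ a . a :: A
a ^ a @ a . a :: B
a ^ a @ a . a :: C
a ^ a @ a . a :: a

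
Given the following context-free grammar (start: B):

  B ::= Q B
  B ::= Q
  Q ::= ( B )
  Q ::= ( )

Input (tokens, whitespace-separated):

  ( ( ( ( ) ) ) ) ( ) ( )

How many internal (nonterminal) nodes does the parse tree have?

12

[B [Q ( [B [Q ( [B [Q ( [B [Q ( )]] )]] )]] )] [B [Q ( )] [B [Q ( )]]]]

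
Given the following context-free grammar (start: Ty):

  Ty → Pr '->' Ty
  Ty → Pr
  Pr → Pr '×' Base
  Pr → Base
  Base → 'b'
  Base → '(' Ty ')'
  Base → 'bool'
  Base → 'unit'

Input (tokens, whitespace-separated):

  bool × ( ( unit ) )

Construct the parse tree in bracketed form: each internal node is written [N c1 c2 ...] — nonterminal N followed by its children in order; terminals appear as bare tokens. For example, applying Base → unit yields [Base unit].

Ty
Pr
Pr × Base
Base × Base
bool × Base
bool × ( Ty )
bool × ( Pr )
bool × ( Base )
bool × ( ( Ty ) )
bool × ( ( Pr ) )
bool × ( ( Base ) )
bool × ( ( unit ) )

[Ty [Pr [Pr [Base bool]] × [Base ( [Ty [Pr [Base ( [Ty [Pr [Base unit]]] )]]] )]]]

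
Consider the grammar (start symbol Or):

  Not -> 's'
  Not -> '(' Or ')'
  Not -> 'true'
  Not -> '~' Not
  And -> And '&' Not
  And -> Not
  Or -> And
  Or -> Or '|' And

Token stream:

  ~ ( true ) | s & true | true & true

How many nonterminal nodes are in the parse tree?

[Or [Or [Or [And [Not ~ [Not ( [Or [And [Not true]]] )]]]] | [And [And [Not s]] & [Not true]]] | [And [And [Not true]] & [Not true]]]

17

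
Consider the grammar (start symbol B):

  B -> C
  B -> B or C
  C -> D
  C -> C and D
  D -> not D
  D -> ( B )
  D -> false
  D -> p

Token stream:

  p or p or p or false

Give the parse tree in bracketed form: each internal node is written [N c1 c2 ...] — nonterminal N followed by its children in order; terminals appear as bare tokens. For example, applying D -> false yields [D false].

[B [B [B [B [C [D p]]] or [C [D p]]] or [C [D p]]] or [C [D false]]]

B
B or C
B or C or C
B or C or C or C
C or C or C or C
D or C or C or C
p or C or C or C
p or D or C or C
p or p or C or C
p or p or D or C
p or p or p or C
p or p or p or D
p or p or p or false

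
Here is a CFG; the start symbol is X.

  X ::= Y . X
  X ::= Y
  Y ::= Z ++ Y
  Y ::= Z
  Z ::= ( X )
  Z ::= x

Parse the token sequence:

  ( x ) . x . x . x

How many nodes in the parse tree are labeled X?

5

[X [Y [Z ( [X [Y [Z x]]] )]] . [X [Y [Z x]] . [X [Y [Z x]] . [X [Y [Z x]]]]]]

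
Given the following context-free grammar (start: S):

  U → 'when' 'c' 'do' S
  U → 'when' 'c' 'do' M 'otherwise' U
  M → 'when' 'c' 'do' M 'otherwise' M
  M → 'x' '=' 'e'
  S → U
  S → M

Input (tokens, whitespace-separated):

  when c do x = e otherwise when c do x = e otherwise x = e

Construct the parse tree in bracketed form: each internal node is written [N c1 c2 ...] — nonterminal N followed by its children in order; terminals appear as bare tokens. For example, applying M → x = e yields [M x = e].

S
M
when c do M otherwise M
when c do x = e otherwise M
when c do x = e otherwise when c do M otherwise M
when c do x = e otherwise when c do x = e otherwise M
when c do x = e otherwise when c do x = e otherwise x = e

[S [M when c do [M x = e] otherwise [M when c do [M x = e] otherwise [M x = e]]]]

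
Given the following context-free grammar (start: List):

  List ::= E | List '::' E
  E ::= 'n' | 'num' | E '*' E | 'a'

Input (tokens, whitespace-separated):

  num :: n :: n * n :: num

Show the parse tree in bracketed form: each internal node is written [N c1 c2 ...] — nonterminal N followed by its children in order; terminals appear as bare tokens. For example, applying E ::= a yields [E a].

List
List :: E
List :: E :: E
List :: E :: E :: E
E :: E :: E :: E
num :: E :: E :: E
num :: n :: E :: E
num :: n :: E * E :: E
num :: n :: n * E :: E
num :: n :: n * n :: E
num :: n :: n * n :: num

[List [List [List [List [E num]] :: [E n]] :: [E [E n] * [E n]]] :: [E num]]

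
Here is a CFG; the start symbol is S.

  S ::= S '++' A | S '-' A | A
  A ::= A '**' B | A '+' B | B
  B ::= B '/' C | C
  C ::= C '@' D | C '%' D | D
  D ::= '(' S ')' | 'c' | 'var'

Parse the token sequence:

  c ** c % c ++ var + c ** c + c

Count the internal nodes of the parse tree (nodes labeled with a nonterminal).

28

[S [S [A [A [B [C [D c]]]] ** [B [C [C [D c]] % [D c]]]]] ++ [A [A [A [A [B [C [D var]]]] + [B [C [D c]]]] ** [B [C [D c]]]] + [B [C [D c]]]]]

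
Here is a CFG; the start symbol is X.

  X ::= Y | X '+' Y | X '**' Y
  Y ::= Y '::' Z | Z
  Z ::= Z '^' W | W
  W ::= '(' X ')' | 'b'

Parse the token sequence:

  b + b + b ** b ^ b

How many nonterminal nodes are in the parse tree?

[X [X [X [X [Y [Z [W b]]]] + [Y [Z [W b]]]] + [Y [Z [W b]]]] ** [Y [Z [Z [W b]] ^ [W b]]]]

18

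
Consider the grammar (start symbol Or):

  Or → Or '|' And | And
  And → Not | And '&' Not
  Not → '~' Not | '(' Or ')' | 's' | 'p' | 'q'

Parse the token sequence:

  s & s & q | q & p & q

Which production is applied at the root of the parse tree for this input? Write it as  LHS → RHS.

Or → Or '|' And

[Or [Or [And [And [And [Not s]] & [Not s]] & [Not q]]] | [And [And [And [Not q]] & [Not p]] & [Not q]]]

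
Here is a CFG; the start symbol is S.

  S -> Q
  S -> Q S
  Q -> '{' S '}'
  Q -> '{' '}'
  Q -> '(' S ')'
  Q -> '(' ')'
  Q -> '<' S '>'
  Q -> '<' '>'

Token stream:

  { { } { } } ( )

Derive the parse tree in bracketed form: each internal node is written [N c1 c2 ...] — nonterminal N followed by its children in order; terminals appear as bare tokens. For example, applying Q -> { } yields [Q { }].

S
Q S
{ S } S
{ Q S } S
{ { } S } S
{ { } Q } S
{ { } { } } S
{ { } { } } Q
{ { } { } } ( )

[S [Q { [S [Q { }] [S [Q { }]]] }] [S [Q ( )]]]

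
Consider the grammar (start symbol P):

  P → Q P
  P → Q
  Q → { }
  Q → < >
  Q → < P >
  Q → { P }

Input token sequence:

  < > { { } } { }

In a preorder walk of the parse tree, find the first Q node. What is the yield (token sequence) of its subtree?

[P [Q < >] [P [Q { [P [Q { }]] }] [P [Q { }]]]]

< >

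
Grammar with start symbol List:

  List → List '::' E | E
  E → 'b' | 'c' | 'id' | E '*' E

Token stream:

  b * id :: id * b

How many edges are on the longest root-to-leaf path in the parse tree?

[List [List [E [E b] * [E id]]] :: [E [E id] * [E b]]]

4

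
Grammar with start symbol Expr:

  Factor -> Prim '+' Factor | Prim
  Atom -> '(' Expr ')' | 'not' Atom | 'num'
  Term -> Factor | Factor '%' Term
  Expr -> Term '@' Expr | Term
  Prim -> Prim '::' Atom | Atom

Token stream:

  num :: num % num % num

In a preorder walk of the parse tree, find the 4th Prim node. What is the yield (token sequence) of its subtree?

[Expr [Term [Factor [Prim [Prim [Atom num]] :: [Atom num]]] % [Term [Factor [Prim [Atom num]]] % [Term [Factor [Prim [Atom num]]]]]]]

num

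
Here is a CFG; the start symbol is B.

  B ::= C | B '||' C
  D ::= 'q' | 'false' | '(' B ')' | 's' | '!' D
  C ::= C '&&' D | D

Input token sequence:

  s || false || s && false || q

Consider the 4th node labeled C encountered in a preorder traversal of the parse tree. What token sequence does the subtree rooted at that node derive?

s

[B [B [B [B [C [D s]]] || [C [D false]]] || [C [C [D s]] && [D false]]] || [C [D q]]]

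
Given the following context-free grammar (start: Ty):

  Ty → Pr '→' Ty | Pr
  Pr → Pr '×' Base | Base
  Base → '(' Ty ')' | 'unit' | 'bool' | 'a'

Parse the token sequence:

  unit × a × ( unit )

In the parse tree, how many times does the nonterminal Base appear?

[Ty [Pr [Pr [Pr [Base unit]] × [Base a]] × [Base ( [Ty [Pr [Base unit]]] )]]]

4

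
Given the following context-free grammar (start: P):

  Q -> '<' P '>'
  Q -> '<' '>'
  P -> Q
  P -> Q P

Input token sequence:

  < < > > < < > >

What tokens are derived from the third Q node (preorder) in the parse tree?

[P [Q < [P [Q < >]] >] [P [Q < [P [Q < >]] >]]]

< < > >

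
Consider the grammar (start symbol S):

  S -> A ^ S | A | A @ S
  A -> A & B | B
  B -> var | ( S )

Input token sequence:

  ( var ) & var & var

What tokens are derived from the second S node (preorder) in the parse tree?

[S [A [A [A [B ( [S [A [B var]]] )]] & [B var]] & [B var]]]

var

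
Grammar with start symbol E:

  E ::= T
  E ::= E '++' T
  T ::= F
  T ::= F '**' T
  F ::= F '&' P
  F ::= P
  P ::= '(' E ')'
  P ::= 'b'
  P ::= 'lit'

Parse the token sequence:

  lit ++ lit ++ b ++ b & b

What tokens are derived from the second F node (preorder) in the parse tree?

lit

[E [E [E [E [T [F [P lit]]]] ++ [T [F [P lit]]]] ++ [T [F [P b]]]] ++ [T [F [F [P b]] & [P b]]]]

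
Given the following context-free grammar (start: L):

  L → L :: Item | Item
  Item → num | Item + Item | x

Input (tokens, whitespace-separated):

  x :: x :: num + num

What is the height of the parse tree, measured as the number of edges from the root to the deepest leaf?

4

[L [L [L [Item x]] :: [Item x]] :: [Item [Item num] + [Item num]]]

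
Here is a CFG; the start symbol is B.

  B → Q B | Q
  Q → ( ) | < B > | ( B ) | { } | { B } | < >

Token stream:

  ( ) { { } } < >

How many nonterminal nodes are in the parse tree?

[B [Q ( )] [B [Q { [B [Q { }]] }] [B [Q < >]]]]

8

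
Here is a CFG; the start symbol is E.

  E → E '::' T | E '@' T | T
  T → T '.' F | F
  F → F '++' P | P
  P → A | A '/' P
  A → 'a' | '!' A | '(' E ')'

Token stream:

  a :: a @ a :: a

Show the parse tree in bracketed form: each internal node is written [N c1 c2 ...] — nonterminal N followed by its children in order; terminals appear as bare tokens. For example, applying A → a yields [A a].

[E [E [E [E [T [F [P [A a]]]]] :: [T [F [P [A a]]]]] @ [T [F [P [A a]]]]] :: [T [F [P [A a]]]]]

E
E :: T
E @ T :: T
E :: T @ T :: T
T :: T @ T :: T
F :: T @ T :: T
P :: T @ T :: T
A :: T @ T :: T
a :: T @ T :: T
a :: F @ T :: T
a :: P @ T :: T
a :: A @ T :: T
a :: a @ T :: T
a :: a @ F :: T
a :: a @ P :: T
a :: a @ A :: T
a :: a @ a :: T
a :: a @ a :: F
a :: a @ a :: P
a :: a @ a :: A
a :: a @ a :: a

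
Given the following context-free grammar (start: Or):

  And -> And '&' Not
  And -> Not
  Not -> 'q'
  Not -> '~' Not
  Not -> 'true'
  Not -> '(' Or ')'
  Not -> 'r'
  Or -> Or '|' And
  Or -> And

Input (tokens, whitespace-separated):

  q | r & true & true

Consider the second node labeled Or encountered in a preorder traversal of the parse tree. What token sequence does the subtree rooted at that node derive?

q

[Or [Or [And [Not q]]] | [And [And [And [Not r]] & [Not true]] & [Not true]]]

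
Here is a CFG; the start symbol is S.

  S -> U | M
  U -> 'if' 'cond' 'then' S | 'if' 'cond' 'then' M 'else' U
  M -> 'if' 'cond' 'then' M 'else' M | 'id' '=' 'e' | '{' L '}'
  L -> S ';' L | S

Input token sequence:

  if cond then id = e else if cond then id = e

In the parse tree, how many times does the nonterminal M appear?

[S [U if cond then [M id = e] else [U if cond then [S [M id = e]]]]]

2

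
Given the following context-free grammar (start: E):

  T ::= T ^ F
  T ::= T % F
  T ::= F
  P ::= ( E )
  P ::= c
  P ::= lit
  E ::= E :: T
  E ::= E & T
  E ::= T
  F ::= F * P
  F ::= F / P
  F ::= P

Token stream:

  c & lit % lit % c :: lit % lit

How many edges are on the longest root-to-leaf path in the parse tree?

[E [E [E [T [F [P c]]]] & [T [T [T [F [P lit]]] % [F [P lit]]] % [F [P c]]]] :: [T [T [F [P lit]]] % [F [P lit]]]]

7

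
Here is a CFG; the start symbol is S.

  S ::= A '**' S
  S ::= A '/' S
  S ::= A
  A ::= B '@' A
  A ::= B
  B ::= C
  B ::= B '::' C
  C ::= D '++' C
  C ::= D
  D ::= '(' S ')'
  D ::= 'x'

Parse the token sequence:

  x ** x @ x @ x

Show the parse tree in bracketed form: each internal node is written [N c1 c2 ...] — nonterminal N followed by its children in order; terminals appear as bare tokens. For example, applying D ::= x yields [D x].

[S [A [B [C [D x]]]] ** [S [A [B [C [D x]]] @ [A [B [C [D x]]] @ [A [B [C [D x]]]]]]]]

S
A ** S
B ** S
C ** S
D ** S
x ** S
x ** A
x ** B @ A
x ** C @ A
x ** D @ A
x ** x @ A
x ** x @ B @ A
x ** x @ C @ A
x ** x @ D @ A
x ** x @ x @ A
x ** x @ x @ B
x ** x @ x @ C
x ** x @ x @ D
x ** x @ x @ x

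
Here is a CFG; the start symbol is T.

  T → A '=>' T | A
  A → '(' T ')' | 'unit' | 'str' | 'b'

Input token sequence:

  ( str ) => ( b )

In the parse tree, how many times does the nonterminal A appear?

[T [A ( [T [A str]] )] => [T [A ( [T [A b]] )]]]

4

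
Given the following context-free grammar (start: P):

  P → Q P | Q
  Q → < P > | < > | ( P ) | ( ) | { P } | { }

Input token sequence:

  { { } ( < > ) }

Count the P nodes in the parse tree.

4

[P [Q { [P [Q { }] [P [Q ( [P [Q < >]] )]]] }]]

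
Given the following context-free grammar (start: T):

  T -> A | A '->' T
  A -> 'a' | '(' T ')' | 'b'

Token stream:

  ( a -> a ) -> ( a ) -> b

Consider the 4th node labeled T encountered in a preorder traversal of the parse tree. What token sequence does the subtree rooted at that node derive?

[T [A ( [T [A a] -> [T [A a]]] )] -> [T [A ( [T [A a]] )] -> [T [A b]]]]

( a ) -> b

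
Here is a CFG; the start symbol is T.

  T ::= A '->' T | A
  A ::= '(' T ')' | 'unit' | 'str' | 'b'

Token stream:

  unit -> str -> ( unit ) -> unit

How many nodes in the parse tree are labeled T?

5

[T [A unit] -> [T [A str] -> [T [A ( [T [A unit]] )] -> [T [A unit]]]]]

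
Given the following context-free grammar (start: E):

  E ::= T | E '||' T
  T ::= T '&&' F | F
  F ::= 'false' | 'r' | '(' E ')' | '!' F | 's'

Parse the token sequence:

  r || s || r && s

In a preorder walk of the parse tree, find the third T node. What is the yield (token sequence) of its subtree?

[E [E [E [T [F r]]] || [T [F s]]] || [T [T [F r]] && [F s]]]

r && s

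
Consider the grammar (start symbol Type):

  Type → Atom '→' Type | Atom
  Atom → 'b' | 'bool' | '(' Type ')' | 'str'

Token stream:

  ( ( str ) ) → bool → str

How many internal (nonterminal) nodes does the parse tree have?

10

[Type [Atom ( [Type [Atom ( [Type [Atom str]] )]] )] → [Type [Atom bool] → [Type [Atom str]]]]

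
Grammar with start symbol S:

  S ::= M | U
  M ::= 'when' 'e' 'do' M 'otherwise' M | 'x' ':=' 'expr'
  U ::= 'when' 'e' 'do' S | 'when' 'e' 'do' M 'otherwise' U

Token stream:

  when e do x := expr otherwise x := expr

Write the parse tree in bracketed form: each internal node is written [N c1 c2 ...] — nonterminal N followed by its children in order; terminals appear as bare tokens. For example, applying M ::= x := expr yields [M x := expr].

S
M
when e do M otherwise M
when e do x := expr otherwise M
when e do x := expr otherwise x := expr

[S [M when e do [M x := expr] otherwise [M x := expr]]]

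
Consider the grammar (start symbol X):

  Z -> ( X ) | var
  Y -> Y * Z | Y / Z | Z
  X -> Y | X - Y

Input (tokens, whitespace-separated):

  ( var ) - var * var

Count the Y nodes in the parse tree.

[X [X [Y [Z ( [X [Y [Z var]]] )]]] - [Y [Y [Z var]] * [Z var]]]

4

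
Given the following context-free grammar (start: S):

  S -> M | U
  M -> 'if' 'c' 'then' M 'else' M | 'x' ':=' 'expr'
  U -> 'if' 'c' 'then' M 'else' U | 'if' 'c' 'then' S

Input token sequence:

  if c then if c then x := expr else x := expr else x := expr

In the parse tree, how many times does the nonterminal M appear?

5

[S [M if c then [M if c then [M x := expr] else [M x := expr]] else [M x := expr]]]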